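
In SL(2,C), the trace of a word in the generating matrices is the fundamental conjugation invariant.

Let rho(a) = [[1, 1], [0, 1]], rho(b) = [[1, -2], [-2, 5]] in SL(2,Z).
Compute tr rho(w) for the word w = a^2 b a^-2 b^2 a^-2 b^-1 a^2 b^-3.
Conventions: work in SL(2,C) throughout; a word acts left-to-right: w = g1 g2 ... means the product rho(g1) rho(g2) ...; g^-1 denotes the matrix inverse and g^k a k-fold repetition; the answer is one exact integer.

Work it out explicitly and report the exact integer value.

313670

rho(a) = [[1, 1], [0, 1]]
... * rho(a) = [[1, 1], [0, 1]]  ->  [[1, 2], [0, 1]]
... * rho(b) = [[1, -2], [-2, 5]]  ->  [[-3, 8], [-2, 5]]
... * rho(a^-1) = [[1, -1], [0, 1]]  ->  [[-3, 11], [-2, 7]]
... * rho(a^-1) = [[1, -1], [0, 1]]  ->  [[-3, 14], [-2, 9]]
... * rho(b) = [[1, -2], [-2, 5]]  ->  [[-31, 76], [-20, 49]]
... * rho(b) = [[1, -2], [-2, 5]]  ->  [[-183, 442], [-118, 285]]
... * rho(a^-1) = [[1, -1], [0, 1]]  ->  [[-183, 625], [-118, 403]]
... * rho(a^-1) = [[1, -1], [0, 1]]  ->  [[-183, 808], [-118, 521]]
... * rho(b^-1) = [[5, 2], [2, 1]]  ->  [[701, 442], [452, 285]]
... * rho(a) = [[1, 1], [0, 1]]  ->  [[701, 1143], [452, 737]]
... * rho(a) = [[1, 1], [0, 1]]  ->  [[701, 1844], [452, 1189]]
... * rho(b^-1) = [[5, 2], [2, 1]]  ->  [[7193, 3246], [4638, 2093]]
... * rho(b^-1) = [[5, 2], [2, 1]]  ->  [[42457, 17632], [27376, 11369]]
... * rho(b^-1) = [[5, 2], [2, 1]]  ->  [[247549, 102546], [159618, 66121]]
tr = 247549 + 66121 = 313670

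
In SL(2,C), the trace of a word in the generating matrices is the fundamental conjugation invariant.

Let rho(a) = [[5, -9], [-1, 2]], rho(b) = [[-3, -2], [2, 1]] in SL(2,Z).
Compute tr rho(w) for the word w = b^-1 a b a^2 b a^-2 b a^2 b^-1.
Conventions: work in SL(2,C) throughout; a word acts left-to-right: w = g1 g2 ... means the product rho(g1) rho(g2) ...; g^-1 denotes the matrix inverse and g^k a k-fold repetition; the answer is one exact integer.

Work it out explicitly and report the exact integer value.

rho(b^-1) = [[1, 2], [-2, -3]]
... * rho(a) = [[5, -9], [-1, 2]]  ->  [[3, -5], [-7, 12]]
... * rho(b) = [[-3, -2], [2, 1]]  ->  [[-19, -11], [45, 26]]
... * rho(a) = [[5, -9], [-1, 2]]  ->  [[-84, 149], [199, -353]]
... * rho(a) = [[5, -9], [-1, 2]]  ->  [[-569, 1054], [1348, -2497]]
... * rho(b) = [[-3, -2], [2, 1]]  ->  [[3815, 2192], [-9038, -5193]]
... * rho(a^-1) = [[2, 9], [1, 5]]  ->  [[9822, 45295], [-23269, -107307]]
... * rho(a^-1) = [[2, 9], [1, 5]]  ->  [[64939, 314873], [-153845, -745956]]
... * rho(b) = [[-3, -2], [2, 1]]  ->  [[434929, 184995], [-1030377, -438266]]
... * rho(a) = [[5, -9], [-1, 2]]  ->  [[1989650, -3544371], [-4713619, 8396861]]
... * rho(a) = [[5, -9], [-1, 2]]  ->  [[13492621, -24995592], [-31964956, 59216293]]
... * rho(b^-1) = [[1, 2], [-2, -3]]  ->  [[63483805, 101972018], [-150397542, -241578791]]
tr = 63483805 + -241578791 = -178094986

-178094986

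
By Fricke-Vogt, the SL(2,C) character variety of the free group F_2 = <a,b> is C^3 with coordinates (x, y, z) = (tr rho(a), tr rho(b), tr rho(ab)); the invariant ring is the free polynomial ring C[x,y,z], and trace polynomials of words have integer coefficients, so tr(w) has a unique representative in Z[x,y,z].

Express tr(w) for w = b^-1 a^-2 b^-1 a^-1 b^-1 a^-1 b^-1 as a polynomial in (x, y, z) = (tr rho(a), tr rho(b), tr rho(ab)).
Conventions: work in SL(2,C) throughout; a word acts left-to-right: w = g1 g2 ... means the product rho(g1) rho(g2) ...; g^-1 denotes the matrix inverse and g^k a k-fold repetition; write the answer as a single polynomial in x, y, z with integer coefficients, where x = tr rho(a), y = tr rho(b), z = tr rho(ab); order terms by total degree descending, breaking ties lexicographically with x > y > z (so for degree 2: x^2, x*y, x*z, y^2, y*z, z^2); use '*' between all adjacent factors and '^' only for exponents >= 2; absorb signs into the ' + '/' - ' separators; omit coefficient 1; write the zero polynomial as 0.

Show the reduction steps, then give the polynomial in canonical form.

x*y*z^3 - x^2*z^2 - y^2*z^2 - x*y*z + x^2 + y^2 + z^2 - 2

tr(b^-1) = tr(b) = y
tr(b^-1 a) = tr(a) * tr(b) - tr(a b)  (eliminate b^-1) = x*y - z
apply: tr(b^-1 a^-1) = tr(b^-1) * tr(a) - tr(b^-1 a)  (eliminate a^-1) = z
tr(a^-1 b^-2) = tr(b^-1 a^-1) * tr(b) - tr(b^-1 a^-1 b)  (eliminate b^-1) = y*z - x
tr(b^-2) = tr(b^-1) * tr(b) - tr(1)  (eliminate b^-1) = y^2 - 2
tr(a^-1 b^-2 a^-1) = tr(a^-1 b^-2) * tr(a) - tr(a^-1 b^-2 a)  (eliminate a^-1) = x*y*z - x^2 - y^2 + 2
apply: tr(a b a) = tr(a) * tr(b a) - tr(b)  (reduce the a square) = x*z - y
tr(a b a b) = tr(b a) * tr(b a) - tr(1)  (split on b) = z^2 - 2
tr(b a b^-1 a) = tr(a b a) * tr(b) - tr(a b a b)  (eliminate b^-1) = x*y*z - y^2 - z^2 + 2
apply: tr(b^-1 a^-1 b a) = tr(b a b^-1) * tr(a) - tr(b a b^-1 a)  (eliminate a^-1) = -x*y*z + x^2 + y^2 + z^2 - 2
apply: tr(a^-1 b a^-1 b^-1) = tr(b^-1 a^-1 b) * tr(a) - tr(b^-1 a^-1 b a)  (eliminate a^-1) = x*y*z - y^2 - z^2 + 2
apply: tr(a^-1 b a^-1) = tr(b a^-1) * tr(a) - tr(b)  (eliminate a^-1) = x^2*y - x*z - y
use: tr(a^-1 b^-2 a^-1 b) = tr(a^-1 b a^-1 b^-1) * tr(b) - tr(a^-1 b a^-1)  (eliminate b^-1) = x*y^2*z - x^2*y - y^3 - y*z^2 + x*z + 3*y
apply: tr(b^-1 a^-1 b^-1 a^-1 b^-1) = tr(a^-1 b^-2 a^-1) * tr(b) - tr(a^-1 b^-2 a^-1 b)  (eliminate b^-1) = y*z^2 - x*z - y
tr(a b a b a) = tr(a) * tr(b a b a) - tr(b a b)  (reduce the a square) = x*z^2 - y*z - x
tr(a b a b a b) = tr(a b a b) * tr(a b) - tr(b a)  (split on a) = z^3 - 3*z
use: tr(b a b a b^-1 a) = tr(a b a b a) * tr(b) - tr(a b a b a b)  (eliminate b^-1) = x*y*z^2 - y^2*z - z^3 - x*y + 3*z
apply: tr(b^-1 a^-1 b a b a) = tr(b a b a b^-1) * tr(a) - tr(b a b a b^-1 a)  (eliminate a^-1) = -x*y*z^2 + x^2*z + y^2*z + z^3 - 3*z
tr(a b a^-1 b^-1 a^-1 b) = tr(b^-1 a^-1 b a b) * tr(a) - tr(b^-1 a^-1 b a b a)  (eliminate a^-1) = x*y*z^2 - x^2*z - y^2*z - z^3 + x*y + 3*z
tr(a^-1 b^-1 a^-1 b^-1 a b) = tr(a b a^-1 b^-1 a^-1) * tr(b) - tr(a b a^-1 b^-1 a^-1 b)  (eliminate b^-1) = -x*y*z^2 + x^2*z + y^2*z + z^3 - 3*z
apply: tr(b^-1 a^-1 b^-1 a^-1 b^-1 a) = tr(a^-1 b^-1 a^-1 b^-1 a) * tr(b) - tr(a^-1 b^-1 a^-1 b^-1 a b)  (eliminate b^-1) = x*y*z^2 - x^2*z - z^3 - x*y + 3*z
use: tr(b^-1 a^-1 b^-1 a^-1 b^-1 a^-1) = tr(b^-1 a^-1 b^-1 a^-1 b^-1) * tr(a) - tr(b^-1 a^-1 b^-1 a^-1 b^-1 a)  (eliminate a^-1) = z^3 - 3*z
apply: tr(b^-1 a^-2 b^-1 a^-1 b^-1 a^-1) = tr(b^-1 a^-1 b^-1 a^-1 b^-1 a^-1) * tr(a) - tr(b^-1 a^-1 b^-1 a^-1 b^-1)  (eliminate a^-1) = x*z^3 - y*z^2 - 2*x*z + y
tr(a^-3 b^-1) = tr(a^-2 b^-1) * tr(a) - tr(a^-2 b^-1 a)  (eliminate a^-1) = x^2*z - x*y - z
tr(a^-3 b^-1 a^-1) = tr(a^-3 b^-1) * tr(a) - tr(a^-3 b^-1 a)  (eliminate a^-1) = x^3*z - x^2*y - 2*x*z + y
tr(a^-2 b^-1 a^-1 b) = tr(a^-1 b^-1 a^-1 b) * tr(a) - tr(a^-1 b^-1 a^-1 b a)  (eliminate a^-1) = x^2*y*z - x*y^2 - x*z^2 + x
tr(a^-3 b^-1 a^-1 b) = tr(a^-2 b^-1 a^-1 b) * tr(a) - tr(a^-2 b^-1 a^-1 b a)  (eliminate a^-1) = x^3*y*z - x^2*y^2 - x^2*z^2 - x*y*z + x^2 + y^2 + z^2 - 2
use: tr(a^-2 b^-1 a^-1 b^-1 a^-1) = tr(a^-3 b^-1 a^-1) * tr(b) - tr(a^-3 b^-1 a^-1 b)  (eliminate b^-1) = x^2*z^2 - x*y*z - x^2 - z^2 + 2
tr(b^-1 a^-2 b^-1 a^-1 b^-1 a^-1 b^-1) = tr(b^-1 a^-2 b^-1 a^-1 b^-1 a^-1) * tr(b) - tr(b^-1 a^-2 b^-1 a^-1 b^-1 a^-1 b)  (eliminate b^-1) = x*y*z^3 - x^2*z^2 - y^2*z^2 - x*y*z + x^2 + y^2 + z^2 - 2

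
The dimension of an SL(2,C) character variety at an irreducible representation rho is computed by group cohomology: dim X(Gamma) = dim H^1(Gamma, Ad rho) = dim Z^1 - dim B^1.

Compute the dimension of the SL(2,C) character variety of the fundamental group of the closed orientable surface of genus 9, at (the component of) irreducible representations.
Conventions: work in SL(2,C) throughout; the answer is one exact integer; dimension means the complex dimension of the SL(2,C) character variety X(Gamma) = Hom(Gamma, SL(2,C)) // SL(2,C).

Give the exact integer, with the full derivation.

The genus-9 surface group: 2g = 18 generators, one relator prod [a_i, b_i].
Unconstrained cocycle data is one sl_2 vector per generator (54 dimensions), cut by the relator condition d_2(z) = 0.
H^2 = coker(d_2) is dual to H^0 = 0 at irreducible rho (Poincare duality), so d_2 is onto: dim Z^1 = 51.
As always at irreducible rho, dim B^1 = 3.
dim H^1 = 51 - 3 = 48 = dim X.

48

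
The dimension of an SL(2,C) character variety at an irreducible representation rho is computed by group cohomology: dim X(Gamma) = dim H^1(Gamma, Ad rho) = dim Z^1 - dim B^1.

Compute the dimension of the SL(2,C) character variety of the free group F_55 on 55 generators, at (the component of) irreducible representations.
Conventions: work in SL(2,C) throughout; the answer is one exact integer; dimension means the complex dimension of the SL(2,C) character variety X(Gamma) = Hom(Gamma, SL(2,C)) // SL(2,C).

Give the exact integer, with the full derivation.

Gamma = F_55 has 55 generators and no relators.
A cocycle picks one sl_2 vector per generator freely, giving dim Z^1 = 3*55 = 165.
Irreducibility makes the coboundary map sl_2 -> Z^1 injective (trivial centralizer), so dim B^1 = 3.
dim H^1 = 165 - 3 = 162, which is dim X.

162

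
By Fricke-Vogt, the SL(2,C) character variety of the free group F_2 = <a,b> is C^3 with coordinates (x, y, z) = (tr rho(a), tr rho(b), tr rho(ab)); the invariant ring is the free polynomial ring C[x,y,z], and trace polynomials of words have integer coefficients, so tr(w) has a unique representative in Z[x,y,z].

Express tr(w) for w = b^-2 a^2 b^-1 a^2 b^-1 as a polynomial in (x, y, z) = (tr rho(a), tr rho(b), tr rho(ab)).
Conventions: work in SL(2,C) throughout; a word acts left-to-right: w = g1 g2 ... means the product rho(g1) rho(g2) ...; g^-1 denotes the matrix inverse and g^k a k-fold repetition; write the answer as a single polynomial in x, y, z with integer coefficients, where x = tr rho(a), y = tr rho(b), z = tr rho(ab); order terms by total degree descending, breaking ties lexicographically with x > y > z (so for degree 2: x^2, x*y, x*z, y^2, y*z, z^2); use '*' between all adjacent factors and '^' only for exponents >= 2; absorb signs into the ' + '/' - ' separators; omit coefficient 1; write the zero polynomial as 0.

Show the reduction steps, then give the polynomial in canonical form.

x^4*y^4 - 2*x^3*y^3*z - 2*x^4*y^2 - 2*x^2*y^4 + x^2*y^2*z^2 + 3*x^3*y*z + 2*x*y^3*z + 5*x^2*y^2 - x^2*z^2 + y^4 - 4*x*y*z - 4*y^2 + 2

next, trace(a^2) = trace(a) * trace(a) - trace(1)  (reduce the a square) = x^2 - 2
next, trace(a^3) = trace(a) * trace(a^2) - trace(a)  (reduce the a square) = x^3 - 3*x
next, trace(a^4) = trace(a) * trace(a^3) - trace(a^2)  (reduce the a square) = x^4 - 4*x^2 + 2
and trace(b a^2) = trace(a) * trace(b a) - trace(b)  (reduce the a square) = x*z - y
trace(a b a^2) = trace(a) * trace(b a^2) - trace(b a)  (reduce the a square) = x^2*z - x*y - z
and trace(a^4 b) = trace(a) * trace(a b a^2) - trace(a b a)  (reduce the a square) = x^3*z - x^2*y - 2*x*z + y
trace(a^2 b^-1 a^2) = trace(a^4) * trace(b) - trace(a^4 b)  (eliminate b^-1) = x^4*y - x^3*z - 3*x^2*y + 2*x*z + y
and trace(b a b a) = trace(b a) * trace(b a) - trace(1)  (split on b) = z^2 - 2
trace(b a b) = trace(b) * trace(a b) - trace(a)  (reduce the b square) = y*z - x
trace(b a^2 b a) = trace(a) * trace(b a b a) - trace(b a b)  (reduce the a square) = x*z^2 - y*z - x
trace(b^2) = trace(b) * trace(b) - trace(1)  (reduce the b square) = y^2 - 2
and trace(b a^2 b) = trace(a) * trace(b^2 a) - trace(b^2)  (reduce the a square) = x*y*z - x^2 - y^2 + 2
trace(a^2 b a^2 b) = trace(a) * trace(b a^2 b a) - trace(b a^2 b)  (reduce the a square) = x^2*z^2 - 2*x*y*z + y^2 - 2
and trace(a^2 b^-1 a^2 b) = trace(a^2 b a^2) * trace(b) - trace(a^2 b a^2 b)  (eliminate b^-1) = x^3*y*z - x^2*y^2 - x^2*z^2 + 2
trace(b^-1 a^2 b^-1 a^2) = trace(a^2 b^-1 a^2) * trace(b) - trace(a^2 b^-1 a^2 b)  (eliminate b^-1) = x^4*y^2 - 2*x^3*y*z - 2*x^2*y^2 + x^2*z^2 + 2*x*y*z + y^2 - 2
and trace(a^2 b^-1 a^2 b^-2) = trace(b^-1 a^2 b^-1 a^2) * trace(b) - trace(b^-1 a^2 b^-1 a^2 b)  (eliminate b^-1) = x^4*y^3 - 2*x^3*y^2*z - x^4*y - 2*x^2*y^3 + x^2*y*z^2 + x^3*z + 2*x*y^2*z + 3*x^2*y + y^3 - 2*x*z - 3*y
trace(b^-2 a^2 b^-1 a^2 b^-1) = trace(a^2 b^-1 a^2 b^-2) * trace(b) - trace(a^2 b^-1 a^2 b^-1)  (eliminate b^-1) = x^4*y^4 - 2*x^3*y^3*z - 2*x^4*y^2 - 2*x^2*y^4 + x^2*y^2*z^2 + 3*x^3*y*z + 2*x*y^3*z + 5*x^2*y^2 - x^2*z^2 + y^4 - 4*x*y*z - 4*y^2 + 2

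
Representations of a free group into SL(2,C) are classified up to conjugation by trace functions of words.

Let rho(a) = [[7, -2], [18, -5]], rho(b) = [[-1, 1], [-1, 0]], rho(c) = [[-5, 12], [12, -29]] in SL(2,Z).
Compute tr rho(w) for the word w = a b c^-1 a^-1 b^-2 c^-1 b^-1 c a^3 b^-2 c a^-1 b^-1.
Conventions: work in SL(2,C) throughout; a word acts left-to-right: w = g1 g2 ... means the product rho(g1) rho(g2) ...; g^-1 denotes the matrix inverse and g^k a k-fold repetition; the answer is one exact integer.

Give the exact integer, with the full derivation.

10581163263

rho(a) = [[7, -2], [18, -5]]
... * rho(b) = [[-1, 1], [-1, 0]]  ->  [[-5, 7], [-13, 18]]
... * rho(c^-1) = [[-29, -12], [-12, -5]]  ->  [[61, 25], [161, 66]]
... * rho(a^-1) = [[-5, 2], [-18, 7]]  ->  [[-755, 297], [-1993, 784]]
... * rho(b^-1) = [[0, -1], [1, -1]]  ->  [[297, 458], [784, 1209]]
... * rho(b^-1) = [[0, -1], [1, -1]]  ->  [[458, -755], [1209, -1993]]
... * rho(c^-1) = [[-29, -12], [-12, -5]]  ->  [[-4222, -1721], [-11145, -4543]]
... * rho(b^-1) = [[0, -1], [1, -1]]  ->  [[-1721, 5943], [-4543, 15688]]
... * rho(c) = [[-5, 12], [12, -29]]  ->  [[79921, -192999], [210971, -509468]]
... * rho(a) = [[7, -2], [18, -5]]  ->  [[-2914535, 805153], [-7693627, 2125398]]
... * rho(a) = [[7, -2], [18, -5]]  ->  [[-5908991, 1803305], [-15598225, 4760264]]
... * rho(a) = [[7, -2], [18, -5]]  ->  [[-8903447, 2801457], [-23502823, 7395130]]
... * rho(b^-1) = [[0, -1], [1, -1]]  ->  [[2801457, 6101990], [7395130, 16107693]]
... * rho(b^-1) = [[0, -1], [1, -1]]  ->  [[6101990, -8903447], [16107693, -23502823]]
... * rho(c) = [[-5, 12], [12, -29]]  ->  [[-137351314, 331423843], [-362572341, 874874183]]
... * rho(a^-1) = [[-5, 2], [-18, 7]]  ->  [[-5278872604, 2045264273], [-13934873589, 5398974599]]
... * rho(b^-1) = [[0, -1], [1, -1]]  ->  [[2045264273, 3233608331], [5398974599, 8535898990]]
tr = 2045264273 + 8535898990 = 10581163263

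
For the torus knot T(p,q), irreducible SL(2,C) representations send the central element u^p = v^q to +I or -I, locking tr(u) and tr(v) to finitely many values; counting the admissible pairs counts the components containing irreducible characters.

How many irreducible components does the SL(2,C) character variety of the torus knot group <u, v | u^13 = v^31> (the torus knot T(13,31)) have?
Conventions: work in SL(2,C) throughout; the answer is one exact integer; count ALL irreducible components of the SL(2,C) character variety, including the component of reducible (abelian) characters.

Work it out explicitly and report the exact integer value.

Gamma = < u, v | u^13 = v^31 > (torus knot T(13,31)); the central element u^13 = v^31 acts as +I or -I in any irreducible SL(2,C) representation.
This locks tr(u) to 2*cos(pi*alpha/13), alpha in 1..12, and tr(v) to 2*cos(pi*beta/31), beta in 1..30, on each component of irreducible characters.
u^13 = (-1)^alpha I and v^31 = (-1)^beta I must agree, so alpha and beta have equal parity.
Enumerate parity-matched pairs: 6*15 odd-odd plus 6*15 even-even gives 180.
That is 180 components of irreducible characters, and with the reducible (abelian) component the total is 181.

181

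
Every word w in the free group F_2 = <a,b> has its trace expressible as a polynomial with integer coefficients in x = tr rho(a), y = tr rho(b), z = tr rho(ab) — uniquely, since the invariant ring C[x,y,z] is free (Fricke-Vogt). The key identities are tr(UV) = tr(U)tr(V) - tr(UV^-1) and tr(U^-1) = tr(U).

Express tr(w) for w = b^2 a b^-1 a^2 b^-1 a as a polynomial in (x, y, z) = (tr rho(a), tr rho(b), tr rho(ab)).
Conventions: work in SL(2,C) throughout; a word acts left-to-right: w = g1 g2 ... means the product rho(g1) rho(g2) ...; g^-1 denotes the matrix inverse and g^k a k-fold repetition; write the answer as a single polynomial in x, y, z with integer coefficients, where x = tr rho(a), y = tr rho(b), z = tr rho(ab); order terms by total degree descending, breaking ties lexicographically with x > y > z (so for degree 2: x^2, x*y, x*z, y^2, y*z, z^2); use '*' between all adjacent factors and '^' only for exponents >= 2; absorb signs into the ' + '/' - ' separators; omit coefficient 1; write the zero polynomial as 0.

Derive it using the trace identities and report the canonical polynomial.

x^3*y^3*z - x^4*y^2 - x^2*y^4 - 2*x^2*y^2*z^2 + 2*x^3*y*z + x*y*z^3 + 4*x^2*y^2 - x^2*z^2 + y^4 + y^2*z^2 - 4*x*y*z - 4*y^2 + 2

tr(b^2 a) = tr(b) * tr(a b) - tr(a) = y*z - x
tr(b^2) = tr(b) * tr(b) - tr(1) = y^2 - 2
tr(b^2 a^2) = tr(a) * tr(b^2 a) - tr(b^2) = x*y*z - x^2 - y^2 + 2
tr(b^2 a^3) = tr(a) * tr(b^2 a^2) - tr(b^2 a) = x^2*y*z - x^3 - x*y^2 - y*z + 3*x
tr(a^3 b^2 a) = tr(a) * tr(b^2 a^3) - tr(b^2 a^2) = x^3*y*z - x^4 - x^2*y^2 - 2*x*y*z + 4*x^2 + y^2 - 2
tr(a b a b) = tr(b a) * tr(b a) - tr(1) = z^2 - 2
tr(a b a) = tr(a) * tr(b a) - tr(b) = x*z - y
tr(b^2 a b a) = tr(b) * tr(a b a b) - tr(a b a) = y*z^2 - x*z - y
tr(b^2 a b) = tr(b) * tr(a b^2) - tr(a b) = y^2*z - x*y - z
tr(a b^2 a b a) = tr(a) * tr(b^2 a b a) - tr(b^2 a b) = x*y*z^2 - x^2*z - y^2*z + z
tr(a^3 b^2 a b) = tr(a) * tr(a b^2 a b a) - tr(a b^2 a b) = x^2*y*z^2 - x^3*z - x*y^2*z - y*z^2 + 2*x*z + y
tr(a b^2 a b^-1 a^2) = tr(a^3 b^2 a) * tr(b) - tr(a^3 b^2 a b) = x^3*y^2*z - x^4*y - x^2*y^3 - x^2*y*z^2 + x^3*z - x*y^2*z + 4*x^2*y + y^3 + y*z^2 - 2*x*z - 3*y
tr(a^2 b a b) = tr(a) * tr(b a b a) - tr(b a b) = x*z^2 - y*z - x
tr(a^2 b a) = tr(a) * tr(b a^2) - tr(b a) = x^2*z - x*y - z
tr(a b a b^2 a) = tr(b) * tr(a^2 b a b) - tr(a^2 b a) = x*y*z^2 - x^2*z - y^2*z + z
tr(a^2 b a b^2 a) = tr(a) * tr(a b a b^2 a) - tr(a b a b^2) = x^2*y*z^2 - x^3*z - x*y^2*z - y*z^2 + 2*x*z + y
tr(b a b a b a) = tr(b a b a) * tr(b a) - tr(a b) = z^3 - 3*z
tr(a b a^2 b a b) = tr(a) * tr(b a b a b a) - tr(b a b a b) = x*z^3 - y*z^2 - 2*x*z + y
tr(a b a^2 b a) = tr(a) * tr(b a^2 b a) - tr(b a^2 b) = x^2*z^2 - 2*x*y*z + y^2 - 2
tr(a^2 b a b^2 a b) = tr(b) * tr(a b a^2 b a b) - tr(a b a^2 b a) = x*y*z^3 - x^2*z^2 - y^2*z^2 + 2
tr(a b^2 a b^-1 a^2 b) = tr(a^2 b a b^2 a) * tr(b) - tr(a^2 b a b^2 a b) = x^2*y^2*z^2 - x^3*y*z - x*y^3*z - x*y*z^3 + x^2*z^2 + 2*x*y*z + y^2 - 2
tr(b^2 a b^-1 a^2 b^-1 a) = tr(a b^2 a b^-1 a^2) * tr(b) - tr(a b^2 a b^-1 a^2 b) = x^3*y^3*z - x^4*y^2 - x^2*y^4 - 2*x^2*y^2*z^2 + 2*x^3*y*z + x*y*z^3 + 4*x^2*y^2 - x^2*z^2 + y^4 + y^2*z^2 - 4*x*y*z - 4*y^2 + 2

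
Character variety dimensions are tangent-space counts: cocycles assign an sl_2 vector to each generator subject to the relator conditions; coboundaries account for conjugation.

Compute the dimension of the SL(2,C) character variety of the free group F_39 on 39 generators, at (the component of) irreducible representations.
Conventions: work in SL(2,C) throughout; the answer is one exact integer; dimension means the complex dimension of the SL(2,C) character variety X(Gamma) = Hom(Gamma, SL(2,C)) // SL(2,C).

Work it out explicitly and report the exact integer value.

Gamma = F_39 has 39 generators and no relators.
A cocycle picks one sl_2 vector per generator freely, giving dim Z^1 = 3*39 = 117.
At an irreducible rho the centralizer of the image in sl_2 is 0, so the coboundary map sl_2 -> Z^1 is injective: dim B^1 = 3.
dim X = dim H^1 = dim Z^1 - dim B^1 = 117 - 3 = 114.

114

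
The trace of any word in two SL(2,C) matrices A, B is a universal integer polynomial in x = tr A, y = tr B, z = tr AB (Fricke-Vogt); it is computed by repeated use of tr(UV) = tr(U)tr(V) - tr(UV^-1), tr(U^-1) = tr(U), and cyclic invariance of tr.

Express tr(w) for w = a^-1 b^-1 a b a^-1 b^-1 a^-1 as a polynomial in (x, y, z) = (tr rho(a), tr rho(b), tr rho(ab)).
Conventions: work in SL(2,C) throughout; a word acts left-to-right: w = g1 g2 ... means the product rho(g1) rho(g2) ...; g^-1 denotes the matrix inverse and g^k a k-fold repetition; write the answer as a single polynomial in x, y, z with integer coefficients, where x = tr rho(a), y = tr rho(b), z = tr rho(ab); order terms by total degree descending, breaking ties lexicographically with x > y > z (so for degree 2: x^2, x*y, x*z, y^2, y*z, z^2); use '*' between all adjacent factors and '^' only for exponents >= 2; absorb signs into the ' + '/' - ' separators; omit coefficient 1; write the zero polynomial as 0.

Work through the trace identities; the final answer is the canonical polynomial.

-x^2*y*z^2 + x^3*z + 2*x*y^2*z + x*z^3 - x^2*y - y^3 - y*z^2 - 3*x*z + 3*y

use: trace(b^-1 a) = trace(a)*trace(b) - trace(a b) = x*y - z
apply: trace(a b a) = trace(a)*trace(b a) - trace(b) = x*z - y
trace(a b a b) = trace(b a)*trace(b a) - trace(1) = z^2 - 2
apply: trace(a b a b^-1) = trace(a b a)*trace(b) - trace(a b a b) = x*y*z - y^2 - z^2 + 2
use: trace(b^-2 a b a) = trace(a b a b^-1)*trace(b) - trace(a b a) = x*y^2*z - y^3 - y*z^2 - x*z + 3*y
use: trace(b^-1 a b a^-1 b^-1) = trace(b^-2 a b)*trace(a) - trace(b^-2 a b a) = -x*y^2*z + x^2*y + y^3 + y*z^2 - 3*y
trace(a^2) = trace(a)*trace(a) - trace(1) = x^2 - 2
apply: trace(a^2 b a) = trace(a)*trace(a b a) - trace(a b) = x^2*z - x*y - z
trace(b a b) = trace(b)*trace(a b) - trace(a) = y*z - x
trace(a^2 b a b) = trace(a)*trace(b a b a) - trace(b a b) = x*z^2 - y*z - x
trace(b^-1 a^2 b a) = trace(a^2 b a)*trace(b) - trace(a^2 b a b) = x^2*y*z - x*y^2 - x*z^2 + x
apply: trace(a b a^-1 b^-1 a) = trace(b^-1 a^2 b)*trace(a) - trace(b^-1 a^2 b a) = -x^2*y*z + x^3 + x*y^2 + x*z^2 - 3*x
trace(a b a b a b) = trace(b a b a)*trace(b a) - trace(a b) = z^3 - 3*z
apply: trace(b^-1 a b a b a) = trace(a b a b a)*trace(b) - trace(a b a b a b) = x*y*z^2 - y^2*z - z^3 - x*y + 3*z
use: trace(a b a^-1 b^-1 a b) = trace(b^-1 a b a b)*trace(a) - trace(b^-1 a b a b a) = -x*y*z^2 + x^2*z + y^2*z + z^3 - 3*z
trace(b^-1 a b a^-1 b^-1 a) = trace(a b a^-1 b^-1 a)*trace(b) - trace(a b a^-1 b^-1 a b) = -x^2*y^2*z + x^3*y + x*y^3 + 2*x*y*z^2 - x^2*z - y^2*z - z^3 - 3*x*y + 3*z
use: trace(a^-1 b^-1 a b a^-1 b^-1) = trace(b^-1 a b a^-1 b^-1)*trace(a) - trace(b^-1 a b a^-1 b^-1 a) = -x*y*z^2 + x^2*z + y^2*z + z^3 - 3*z
apply: trace(a^-1 b^-1 a b a^-1 b^-1 a^-1) = trace(a^-1 b^-1 a b a^-1 b^-1)*trace(a) - trace(a^-1 b^-1 a b a^-1 b^-1 a) = -x^2*y*z^2 + x^3*z + 2*x*y^2*z + x*z^3 - x^2*y - y^3 - y*z^2 - 3*x*z + 3*y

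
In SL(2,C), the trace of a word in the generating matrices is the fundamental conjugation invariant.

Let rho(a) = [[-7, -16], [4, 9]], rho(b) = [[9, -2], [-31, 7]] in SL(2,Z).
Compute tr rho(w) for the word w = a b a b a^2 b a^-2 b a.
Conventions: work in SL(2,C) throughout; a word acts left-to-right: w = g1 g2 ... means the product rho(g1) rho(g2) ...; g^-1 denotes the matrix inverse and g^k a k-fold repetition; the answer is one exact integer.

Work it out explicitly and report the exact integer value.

rho(a) = [[-7, -16], [4, 9]]
... * rho(b) = [[9, -2], [-31, 7]]  ->  [[433, -98], [-243, 55]]
... * rho(a) = [[-7, -16], [4, 9]]  ->  [[-3423, -7810], [1921, 4383]]
... * rho(b) = [[9, -2], [-31, 7]]  ->  [[211303, -47824], [-118584, 26839]]
... * rho(a) = [[-7, -16], [4, 9]]  ->  [[-1670417, -3811264], [937444, 2138895]]
... * rho(a) = [[-7, -16], [4, 9]]  ->  [[-3552137, -7574704], [1993472, 4250951]]
... * rho(b) = [[9, -2], [-31, 7]]  ->  [[202846591, -45918654], [-113838233, 25769713]]
... * rho(a^-1) = [[9, 16], [-4, -7]]  ->  [[2009293935, 3566976034], [-1127622949, -2001799719]]
... * rho(a^-1) = [[9, 16], [-4, -7]]  ->  [[3815741279, 7179870722], [-2141407665, -4029369151]]
... * rho(b) = [[9, -2], [-31, 7]]  ->  [[-188234320871, 42627612496], [105637774696, -23922768727]]
... * rho(a) = [[-7, -16], [4, 9]]  ->  [[1488150696081, 3395397646400], [-835155497780, -1905509313679]]
tr = 1488150696081 + -1905509313679 = -417358617598

-417358617598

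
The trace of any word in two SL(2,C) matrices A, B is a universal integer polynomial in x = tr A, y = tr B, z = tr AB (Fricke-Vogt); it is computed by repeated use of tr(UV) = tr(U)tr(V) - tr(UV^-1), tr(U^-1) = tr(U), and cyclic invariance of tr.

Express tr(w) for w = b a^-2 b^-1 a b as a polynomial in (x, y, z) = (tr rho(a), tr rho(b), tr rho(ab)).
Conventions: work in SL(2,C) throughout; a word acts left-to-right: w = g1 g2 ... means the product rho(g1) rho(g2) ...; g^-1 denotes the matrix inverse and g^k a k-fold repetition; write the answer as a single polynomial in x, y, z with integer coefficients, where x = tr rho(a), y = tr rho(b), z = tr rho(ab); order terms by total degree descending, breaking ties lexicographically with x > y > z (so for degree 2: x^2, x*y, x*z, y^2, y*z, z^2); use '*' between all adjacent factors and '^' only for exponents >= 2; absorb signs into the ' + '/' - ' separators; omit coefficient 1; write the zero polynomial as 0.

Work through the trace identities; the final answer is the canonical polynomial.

trace(b^2) = trace(b) trace(b) - trace(1)   [square of b] = y^2 - 2
trace(a b^2) = trace(b) trace(a b) - trace(a)   [square of b] = y*z - x
so trace(b a b^2) = trace(b) trace(a b^2) - trace(a b)   [square of b] = y^2*z - x*y - z
trace(a b a b) = trace(a b) trace(a b) - trace(1)   [split at a repeated a] = z^2 - 2
so trace(a b a) = trace(a) trace(b a) - trace(b)   [square of a] = x*z - y
trace(b a b^2 a) = trace(b) trace(a b a b) - trace(a b a)   [square of b] = y*z^2 - x*z - y
trace(a b^2 a^-1 b) = trace(b a b^2) trace(a) - trace(b a b^2 a)   [inverse elimination on a] = x*y^2*z - x^2*y - y*z^2 + y
reduce: trace(a^-1 b^-1 a b^2) = trace(a b^2 a^-1) trace(b) - trace(a b^2 a^-1 b)   [inverse elimination on b] = -x*y^2*z + x^2*y + y^3 + y*z^2 - 3*y
reduce: trace(b a^-2 b^-1 a b) = trace(a^-1 b^-1 a b^2) trace(a) - trace(a^-1 b^-1 a b^2 a)   [inverse elimination on a] = -x^2*y^2*z + x^3*y + x*y^3 + x*y*z^2 - 3*x*y - z

-x^2*y^2*z + x^3*y + x*y^3 + x*y*z^2 - 3*x*y - z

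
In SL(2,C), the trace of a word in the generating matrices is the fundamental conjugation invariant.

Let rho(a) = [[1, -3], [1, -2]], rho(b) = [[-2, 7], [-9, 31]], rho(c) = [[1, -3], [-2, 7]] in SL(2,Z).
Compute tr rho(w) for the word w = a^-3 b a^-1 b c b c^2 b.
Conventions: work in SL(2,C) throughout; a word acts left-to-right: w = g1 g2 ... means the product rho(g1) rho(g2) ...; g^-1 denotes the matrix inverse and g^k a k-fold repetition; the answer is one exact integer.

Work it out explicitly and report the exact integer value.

12374728

rho(a^-1) = [[-2, 3], [-1, 1]]
... * rho(a^-1) = [[-2, 3], [-1, 1]]  ->  [[1, -3], [1, -2]]
... * rho(a^-1) = [[-2, 3], [-1, 1]]  ->  [[1, 0], [0, 1]]
... * rho(b) = [[-2, 7], [-9, 31]]  ->  [[-2, 7], [-9, 31]]
... * rho(a^-1) = [[-2, 3], [-1, 1]]  ->  [[-3, 1], [-13, 4]]
... * rho(b) = [[-2, 7], [-9, 31]]  ->  [[-3, 10], [-10, 33]]
... * rho(c) = [[1, -3], [-2, 7]]  ->  [[-23, 79], [-76, 261]]
... * rho(b) = [[-2, 7], [-9, 31]]  ->  [[-665, 2288], [-2197, 7559]]
... * rho(c) = [[1, -3], [-2, 7]]  ->  [[-5241, 18011], [-17315, 59504]]
... * rho(c) = [[1, -3], [-2, 7]]  ->  [[-41263, 141800], [-136323, 468473]]
... * rho(b) = [[-2, 7], [-9, 31]]  ->  [[-1193674, 4106959], [-3943611, 13568402]]
tr = -1193674 + 13568402 = 12374728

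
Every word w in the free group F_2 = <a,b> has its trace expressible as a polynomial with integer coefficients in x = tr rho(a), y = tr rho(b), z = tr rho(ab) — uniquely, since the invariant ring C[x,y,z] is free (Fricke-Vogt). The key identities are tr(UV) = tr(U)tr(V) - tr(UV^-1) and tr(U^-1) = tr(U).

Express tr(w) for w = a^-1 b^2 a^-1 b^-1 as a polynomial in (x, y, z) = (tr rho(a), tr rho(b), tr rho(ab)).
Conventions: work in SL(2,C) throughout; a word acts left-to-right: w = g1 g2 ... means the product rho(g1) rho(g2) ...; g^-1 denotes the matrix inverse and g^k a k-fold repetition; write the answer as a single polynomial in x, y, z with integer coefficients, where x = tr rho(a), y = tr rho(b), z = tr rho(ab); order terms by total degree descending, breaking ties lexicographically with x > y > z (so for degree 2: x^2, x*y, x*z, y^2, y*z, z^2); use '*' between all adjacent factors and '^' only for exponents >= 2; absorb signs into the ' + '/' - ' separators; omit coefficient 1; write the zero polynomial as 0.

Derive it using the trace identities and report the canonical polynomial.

tr(b a^-1) = tr(b) tr(a) - tr(b a) = x*y - z
tr(b^2 a) = tr(b) tr(a b) - tr(a) = y*z - x
and tr(b^2) = tr(b) tr(b) - tr(1) = y^2 - 2
tr(a b^2 a) = tr(a) tr(b^2 a) - tr(b^2) = x*y*z - x^2 - y^2 + 2
next, tr(a b a b) = tr(a b) tr(a b) - tr(1) = z^2 - 2
tr(a b a) = tr(a) tr(b a) - tr(b) = x*z - y
next, tr(a b^2 a b) = tr(b) tr(a b a b) - tr(a b a) = y*z^2 - x*z - y
next, tr(b^-1 a b^2 a) = tr(a b^2 a) tr(b) - tr(a b^2 a b) = x*y^2*z - x^2*y - y^3 - y*z^2 + x*z + 3*y
next, tr(b^2 a^-1 b^-1 a) = tr(b^-1 a b^2) tr(a) - tr(b^-1 a b^2 a) = -x*y^2*z + x^2*y + y^3 + y*z^2 - 3*y
tr(a^-1 b^2 a^-1 b^-1) = tr(b^2 a^-1 b^-1) tr(a) - tr(b^2 a^-1 b^-1 a) = x*y^2*z - y^3 - y*z^2 - x*z + 3*y

x*y^2*z - y^3 - y*z^2 - x*z + 3*y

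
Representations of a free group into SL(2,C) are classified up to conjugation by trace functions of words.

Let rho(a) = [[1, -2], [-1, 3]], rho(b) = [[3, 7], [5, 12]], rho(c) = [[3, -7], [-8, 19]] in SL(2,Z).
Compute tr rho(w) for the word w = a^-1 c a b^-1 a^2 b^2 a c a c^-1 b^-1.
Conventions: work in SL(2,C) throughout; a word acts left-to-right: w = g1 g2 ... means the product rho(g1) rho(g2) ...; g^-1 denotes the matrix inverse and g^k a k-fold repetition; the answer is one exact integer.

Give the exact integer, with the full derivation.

rho(a^-1) = [[3, 2], [1, 1]]
... * rho(c) = [[3, -7], [-8, 19]]  ->  [[-7, 17], [-5, 12]]
... * rho(a) = [[1, -2], [-1, 3]]  ->  [[-24, 65], [-17, 46]]
... * rho(b^-1) = [[12, -7], [-5, 3]]  ->  [[-613, 363], [-434, 257]]
... * rho(a) = [[1, -2], [-1, 3]]  ->  [[-976, 2315], [-691, 1639]]
... * rho(a) = [[1, -2], [-1, 3]]  ->  [[-3291, 8897], [-2330, 6299]]
... * rho(b) = [[3, 7], [5, 12]]  ->  [[34612, 83727], [24505, 59278]]
... * rho(b) = [[3, 7], [5, 12]]  ->  [[522471, 1247008], [369905, 882871]]
... * rho(a) = [[1, -2], [-1, 3]]  ->  [[-724537, 2696082], [-512966, 1908803]]
... * rho(c) = [[3, -7], [-8, 19]]  ->  [[-23742267, 56297317], [-16809322, 39858019]]
... * rho(a) = [[1, -2], [-1, 3]]  ->  [[-80039584, 216376485], [-56667341, 153192701]]
... * rho(c^-1) = [[19, 7], [8, 3]]  ->  [[210259784, 88852367], [148862129, 62906716]]
... * rho(b^-1) = [[12, -7], [-5, 3]]  ->  [[2078855573, -1205261387], [1471811968, -853314755]]
tr = 2078855573 + -853314755 = 1225540818

1225540818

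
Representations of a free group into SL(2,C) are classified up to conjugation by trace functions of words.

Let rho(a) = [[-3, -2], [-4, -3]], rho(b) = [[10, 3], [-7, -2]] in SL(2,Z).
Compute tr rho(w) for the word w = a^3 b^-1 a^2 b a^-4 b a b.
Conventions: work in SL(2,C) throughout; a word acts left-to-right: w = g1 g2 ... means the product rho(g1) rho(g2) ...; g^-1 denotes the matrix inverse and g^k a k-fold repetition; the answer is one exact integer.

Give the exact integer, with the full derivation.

11048396498

rho(a) = [[-3, -2], [-4, -3]]
... * rho(a) = [[-3, -2], [-4, -3]]  ->  [[17, 12], [24, 17]]
... * rho(a) = [[-3, -2], [-4, -3]]  ->  [[-99, -70], [-140, -99]]
... * rho(b^-1) = [[-2, -3], [7, 10]]  ->  [[-292, -403], [-413, -570]]
... * rho(a) = [[-3, -2], [-4, -3]]  ->  [[2488, 1793], [3519, 2536]]
... * rho(a) = [[-3, -2], [-4, -3]]  ->  [[-14636, -10355], [-20701, -14646]]
... * rho(b) = [[10, 3], [-7, -2]]  ->  [[-73875, -23198], [-104488, -32811]]
... * rho(a^-1) = [[-3, 2], [4, -3]]  ->  [[128833, -78156], [182220, -110543]]
... * rho(a^-1) = [[-3, 2], [4, -3]]  ->  [[-699123, 492134], [-988832, 696069]]
... * rho(a^-1) = [[-3, 2], [4, -3]]  ->  [[4065905, -2874648], [5750772, -4065871]]
... * rho(a^-1) = [[-3, 2], [4, -3]]  ->  [[-23696307, 16755754], [-33515800, 23699157]]
... * rho(b) = [[10, 3], [-7, -2]]  ->  [[-354253348, -104600429], [-501052099, -147945714]]
... * rho(a) = [[-3, -2], [-4, -3]]  ->  [[1481161760, 1022307983], [2094939153, 1445941340]]
... * rho(b) = [[10, 3], [-7, -2]]  ->  [[7655461719, 2398869314], [10827802150, 3392934779]]
tr = 7655461719 + 3392934779 = 11048396498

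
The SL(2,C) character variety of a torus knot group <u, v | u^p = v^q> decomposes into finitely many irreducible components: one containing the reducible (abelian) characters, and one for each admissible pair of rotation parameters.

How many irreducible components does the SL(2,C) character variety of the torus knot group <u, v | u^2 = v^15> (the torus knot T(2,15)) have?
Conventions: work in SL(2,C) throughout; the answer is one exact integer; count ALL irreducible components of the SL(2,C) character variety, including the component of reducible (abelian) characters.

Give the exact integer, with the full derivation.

8

Gamma = < u, v | u^2 = v^15 > (torus knot T(2,15)); the central element u^2 = v^15 acts as +I or -I in any irreducible SL(2,C) representation.
On an irreducible component, tr(u) is locked at 2*cos(pi*alpha/2) for some alpha in 1..1, and tr(v) at 2*cos(pi*beta/15) for some beta in 1..14.
u^2 = (-1)^alpha I and v^15 = (-1)^beta I must agree, so alpha and beta have equal parity.
Counting: 1 odd alphas x 7 odd betas + 0 even alphas x 7 even betas = 7 + 0 = 7.
That is 7 components of irreducible characters, and with the reducible (abelian) component the total is 8.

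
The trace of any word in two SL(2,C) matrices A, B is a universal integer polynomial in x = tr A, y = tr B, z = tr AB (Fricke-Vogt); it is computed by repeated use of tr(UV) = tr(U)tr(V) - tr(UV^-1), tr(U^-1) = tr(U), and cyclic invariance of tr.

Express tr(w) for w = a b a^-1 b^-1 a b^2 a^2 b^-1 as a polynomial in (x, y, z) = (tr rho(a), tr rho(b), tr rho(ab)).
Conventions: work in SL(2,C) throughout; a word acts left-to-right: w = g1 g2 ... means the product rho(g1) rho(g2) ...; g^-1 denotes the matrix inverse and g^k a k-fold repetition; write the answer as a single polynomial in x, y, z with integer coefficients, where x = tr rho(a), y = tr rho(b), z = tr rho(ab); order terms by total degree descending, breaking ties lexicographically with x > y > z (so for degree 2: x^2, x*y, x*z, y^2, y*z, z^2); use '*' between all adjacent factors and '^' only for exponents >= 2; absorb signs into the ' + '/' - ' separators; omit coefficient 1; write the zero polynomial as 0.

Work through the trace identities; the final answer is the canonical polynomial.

so trace(a^2 b) = trace(a) trace(b a) - trace(b) = x*z - y
reduce: trace(a^2) = trace(a) trace(a) - trace(1) = x^2 - 2
so trace(a b^2 a) = trace(b) trace(a^2 b) - trace(a^2) = x*y*z - x^2 - y^2 + 2
so trace(a b^2) = trace(b) trace(a b) - trace(a) = y*z - x
trace(b a^3 b) = trace(a) trace(a b^2 a) - trace(a b^2) = x^2*y*z - x^3 - x*y^2 - y*z + 3*x
reduce: trace(b a^3) = trace(a) trace(b a^2) - trace(b a) = x^2*z - x*y - z
trace(a b^3 a^2) = trace(b) trace(b a^3 b) - trace(b a^3) = x^2*y^2*z - x^3*y - x*y^3 - x^2*z - y^2*z + 4*x*y + z
trace(a b a b) = trace(b a) trace(b a) - trace(1)   [split at repeated b] = z^2 - 2
so trace(b a b^2 a) = trace(b) trace(a b a b) - trace(a b a) = y*z^2 - x*z - y
so trace(b a b^2) = trace(b) trace(a b^2) - trace(a b) = y^2*z - x*y - z
trace(a^2 b a b^2) = trace(a) trace(b a b^2 a) - trace(b a b^2) = x*y*z^2 - x^2*z - y^2*z + z
reduce: trace(a^2 b a b) = trace(a) trace(b a b a) - trace(b a b) = x*z^2 - y*z - x
so trace(a b^3 a^2 b) = trace(b) trace(a^2 b a b^2) - trace(a^2 b a b) = x*y^2*z^2 - x^2*y*z - y^3*z - x*z^2 + 2*y*z + x
reduce: trace(b^2 a^2 b^-1 a b) = trace(a b^3 a^2) trace(b) - trace(a b^3 a^2 b) = x^2*y^3*z - x^3*y^2 - x*y^4 - x*y^2*z^2 + 4*x*y^2 + x*z^2 - y*z - x
so trace(a^2 b^2 a b) = trace(a) trace(b^2 a b a) - trace(b^2 a b) = x*y*z^2 - x^2*z - y^2*z + z
reduce: trace(a b^2 a b^2 a) = trace(b) trace(a^2 b^2 a b) - trace(a^2 b^2 a) = x*y^2*z^2 - 2*x^2*y*z - y^3*z + x^3 + x*y^2 + 2*y*z - 3*x
trace(a b^2 a b^2) = trace(b) trace(a b^2 a b) - trace(a b^2 a) = y^2*z^2 - 2*x*y*z + x^2 - 2
trace(a b^2 a b^2 a^2) = trace(a) trace(a b^2 a b^2 a) - trace(a b^2 a b^2) = x^2*y^2*z^2 - 2*x^3*y*z - x*y^3*z + x^4 + x^2*y^2 - y^2*z^2 + 4*x*y*z - 4*x^2 + 2
trace(a b a b a b) = trace(b a b a) trace(b a) - trace(a b)   [split at repeated b] = z^3 - 3*z
reduce: trace(a b a b^2 a b) = trace(b) trace(a b a b a b) - trace(a b a b a) = y*z^3 - x*z^2 - 2*y*z + x
trace(b a b^2 a b^2 a) = trace(b) trace(a b a b^2 a b) - trace(a b a b^2 a) = y^2*z^3 - 2*x*y*z^2 + x^2*z - y^2*z + x*y - z
reduce: trace(b a b^2 a b^2) = trace(b) trace(a b^2 a b^2) - trace(a b^2 a b) = y^3*z^2 - 2*x*y^2*z + x^2*y - y*z^2 + x*z - y
so trace(a b^2 a b^2 a^2 b) = trace(a) trace(b a b^2 a b^2 a) - trace(b a b^2 a b^2) = x*y^2*z^3 - 2*x^2*y*z^2 - y^3*z^2 + x^3*z + x*y^2*z + y*z^2 - 2*x*z + y
trace(b a b^2 a^2 b^-1 a b) = trace(a b^2 a b^2 a^2) trace(b) - trace(a b^2 a b^2 a^2 b) = x^2*y^3*z^2 - 2*x^3*y^2*z - x*y^4*z - x*y^2*z^3 + x^4*y + x^2*y^3 + 2*x^2*y*z^2 - x^3*z + 3*x*y^2*z - 4*x^2*y - y*z^2 + 2*x*z + y
trace(a b a b a b a) = trace(a) trace(b a b a b a) - trace(b a b a b) = x*z^3 - y*z^2 - 2*x*z + y
trace(a^3 b a b a b) = trace(a) trace(a b a b a b a) - trace(a b a b a b) = x^2*z^3 - x*y*z^2 - 2*x^2*z - z^3 + x*y + 3*z
trace(a^2 b a b a) = trace(a) trace(a b a b a) - trace(a b a b) = x^2*z^2 - x*y*z - x^2 - z^2 + 2
so trace(a^3 b a b a) = trace(a) trace(a^2 b a b a) - trace(a^2 b a b) = x^3*z^2 - x^2*y*z - x^3 - 2*x*z^2 + y*z + 3*x
so trace(a b a b a b^2 a^2) = trace(b) trace(a^3 b a b a b) - trace(a^3 b a b a) = x^2*y*z^3 - x^3*z^2 - x*y^2*z^2 - x^2*y*z - y*z^3 + x^3 + x*y^2 + 2*x*z^2 + 2*y*z - 3*x
trace(b a b a b a b a) = trace(b a) trace(b a b a b a) - trace(b^-1 a^-1 b^-1 a^-1)   [split at repeated b] = z^4 - 4*z^2 + 2
so trace(a^2 b a b a b a b) = trace(a) trace(b a b a b a b a) - trace(b a b a b a b) = x*z^4 - y*z^3 - 3*x*z^2 + 2*y*z + x
trace(a b a b a b^2 a^2 b) = trace(b) trace(a^2 b a b a b a b) - trace(a^2 b a b a b a) = x*y*z^4 - x^2*z^3 - y^2*z^3 - 2*x*y*z^2 + 2*x^2*z + 2*y^2*z + z^3 - 3*z
trace(b a b^2 a^2 b^-1 a b a) = trace(a b a b a b^2 a^2) trace(b) - trace(a b a b a b^2 a^2 b) = x^2*y^2*z^3 - x^3*y*z^2 - x*y^3*z^2 - x*y*z^4 - x^2*y^2*z + x^2*z^3 + x^3*y + x*y^3 + 4*x*y*z^2 - 2*x^2*z - z^3 - 3*x*y + 3*z
so trace(a b^2 a^2 b^-1 a b a^-1 b) = trace(b a b^2 a^2 b^-1 a b) trace(a) - trace(b a b^2 a^2 b^-1 a b a) = x^3*y^3*z^2 - 2*x^4*y^2*z - x^2*y^4*z - 2*x^2*y^2*z^3 + x^5*y + x^3*y^3 + 3*x^3*y*z^2 + x*y^3*z^2 + x*y*z^4 - x^4*z + 4*x^2*y^2*z - x^2*z^3 - 5*x^3*y - x*y^3 - 5*x*y*z^2 + 4*x^2*z + z^3 + 4*x*y - 3*z
reduce: trace(a b a^-1 b^-1 a b^2 a^2 b^-1) = trace(a b^2 a^2 b^-1 a b a^-1) trace(b) - trace(a b^2 a^2 b^-1 a b a^-1 b) = -x^3*y^3*z^2 + 2*x^4*y^2*z + 2*x^2*y^4*z + 2*x^2*y^2*z^3 - x^5*y - 2*x^3*y^3 - 3*x^3*y*z^2 - x*y^5 - 2*x*y^3*z^2 - x*y*z^4 + x^4*z - 4*x^2*y^2*z + x^2*z^3 + 5*x^3*y + 5*x*y^3 + 6*x*y*z^2 - 4*x^2*z - y^2*z - z^3 - 5*x*y + 3*z

-x^3*y^3*z^2 + 2*x^4*y^2*z + 2*x^2*y^4*z + 2*x^2*y^2*z^3 - x^5*y - 2*x^3*y^3 - 3*x^3*y*z^2 - x*y^5 - 2*x*y^3*z^2 - x*y*z^4 + x^4*z - 4*x^2*y^2*z + x^2*z^3 + 5*x^3*y + 5*x*y^3 + 6*x*y*z^2 - 4*x^2*z - y^2*z - z^3 - 5*x*y + 3*z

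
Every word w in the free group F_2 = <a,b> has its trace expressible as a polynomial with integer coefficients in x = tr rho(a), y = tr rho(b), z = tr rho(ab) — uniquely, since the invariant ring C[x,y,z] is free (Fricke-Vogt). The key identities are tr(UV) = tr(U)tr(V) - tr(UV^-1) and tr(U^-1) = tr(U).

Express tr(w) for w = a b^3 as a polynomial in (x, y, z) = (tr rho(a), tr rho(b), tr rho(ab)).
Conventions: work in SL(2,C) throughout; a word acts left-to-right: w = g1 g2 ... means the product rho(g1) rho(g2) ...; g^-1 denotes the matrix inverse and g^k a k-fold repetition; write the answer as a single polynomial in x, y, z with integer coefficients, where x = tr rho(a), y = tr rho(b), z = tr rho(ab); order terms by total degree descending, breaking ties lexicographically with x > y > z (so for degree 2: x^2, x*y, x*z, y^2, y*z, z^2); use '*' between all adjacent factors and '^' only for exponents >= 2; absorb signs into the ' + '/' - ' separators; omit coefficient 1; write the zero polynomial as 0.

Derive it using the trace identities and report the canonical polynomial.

trace(b a b) = trace(b) trace(a b) - trace(a)   [square of b] = y*z - x
trace(a b^3) = trace(b) trace(b a b) - trace(b a)   [square of b] = y^2*z - x*y - z

y^2*z - x*y - z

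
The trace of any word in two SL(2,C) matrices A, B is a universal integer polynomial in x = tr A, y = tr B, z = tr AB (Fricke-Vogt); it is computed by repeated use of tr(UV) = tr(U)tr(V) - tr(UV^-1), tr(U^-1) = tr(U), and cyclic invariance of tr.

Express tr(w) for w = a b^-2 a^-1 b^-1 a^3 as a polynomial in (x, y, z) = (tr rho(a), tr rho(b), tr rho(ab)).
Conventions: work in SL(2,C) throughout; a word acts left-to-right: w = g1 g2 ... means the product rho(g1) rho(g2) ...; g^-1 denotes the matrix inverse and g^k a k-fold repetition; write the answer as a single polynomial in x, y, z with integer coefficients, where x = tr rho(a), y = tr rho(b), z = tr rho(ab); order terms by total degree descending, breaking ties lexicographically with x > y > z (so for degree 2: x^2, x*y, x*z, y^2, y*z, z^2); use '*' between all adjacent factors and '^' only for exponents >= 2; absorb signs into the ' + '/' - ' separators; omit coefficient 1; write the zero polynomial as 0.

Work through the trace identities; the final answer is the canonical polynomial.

x^4*y^2*z - x^5*y - x^3*y*z^2 - 3*x^2*y^2*z + 4*x^3*y + 2*x*y*z^2 + x^2*z + y^2*z - 3*x*y - z

trace(a^2) = trace(a) * trace(a) - trace(1) = x^2 - 2
trace(a^3) = trace(a) * trace(a^2) - trace(a) = x^3 - 3*x
trace(a^4) = trace(a) * trace(a^3) - trace(a^2) = x^4 - 4*x^2 + 2
trace(b a^2) = trace(a) * trace(b a) - trace(b) = x*z - y
trace(a b a^2) = trace(a) * trace(b a^2) - trace(b a) = x^2*z - x*y - z
trace(a^4 b) = trace(a) * trace(a b a^2) - trace(a b a) = x^3*z - x^2*y - 2*x*z + y
trace(a^4 b^-1) = trace(a^4) * trace(b) - trace(a^4 b) = x^4*y - x^3*z - 3*x^2*y + 2*x*z + y
trace(a^4 b^-2) = trace(a^4 b^-1) * trace(b) - trace(a^4) = x^4*y^2 - x^3*y*z - x^4 - 3*x^2*y^2 + 2*x*y*z + 4*x^2 + y^2 - 2
trace(b^-1 a^4 b^-2) = trace(a^4 b^-2) * trace(b) - trace(a^4 b^-1) = x^4*y^3 - x^3*y^2*z - 2*x^4*y - 3*x^2*y^3 + x^3*z + 2*x*y^2*z + 7*x^2*y + y^3 - 2*x*z - 3*y
trace(a^5) = trace(a) * trace(a^4) - trace(a^3) = x^5 - 5*x^3 + 5*x
trace(a^5 b) = trace(a) * trace(a^3 b a) - trace(a^3 b) = x^4*z - x^3*y - 3*x^2*z + 2*x*y + z
trace(a^5 b^-1) = trace(a^5) * trace(b) - trace(a^5 b) = x^5*y - x^4*z - 4*x^3*y + 3*x^2*z + 3*x*y - z
trace(a^4 b^-2 a) = trace(a^5 b^-1) * trace(b) - trace(a^5) = x^5*y^2 - x^4*y*z - x^5 - 4*x^3*y^2 + 3*x^2*y*z + 5*x^3 + 3*x*y^2 - y*z - 5*x
trace(b a b a) = trace(b a) * trace(b a) - trace(1)   [split at repeated b] = z^2 - 2
trace(b a b) = trace(b) * trace(a b) - trace(a) = y*z - x
trace(b a b a^2) = trace(a) * trace(b a b a) - trace(b a b) = x*z^2 - y*z - x
trace(a^2 b a b a) = trace(a) * trace(b a b a^2) - trace(b a b a) = x^2*z^2 - x*y*z - x^2 - z^2 + 2
trace(a b a^4 b) = trace(a) * trace(a^2 b a b a) - trace(a^2 b a b) = x^3*z^2 - x^2*y*z - x^3 - 2*x*z^2 + y*z + 3*x
trace(a b a^4 b^-1) = trace(a b a^4) * trace(b) - trace(a b a^4 b) = x^4*y*z - x^3*y^2 - x^3*z^2 - 2*x^2*y*z + x^3 + 2*x*y^2 + 2*x*z^2 - 3*x
trace(a^4 b^-2 a b) = trace(a b a^4 b^-1) * trace(b) - trace(a b a^4) = x^4*y^2*z - x^3*y^3 - x^3*y*z^2 - x^4*z - 2*x^2*y^2*z + 2*x^3*y + 2*x*y^3 + 2*x*y*z^2 + 3*x^2*z - 5*x*y - z
trace(b^-1 a^4 b^-2 a) = trace(a^4 b^-2 a) * trace(b) - trace(a^4 b^-2 a b) = x^5*y^3 - 2*x^4*y^2*z - x^5*y - 3*x^3*y^3 + x^3*y*z^2 + x^4*z + 5*x^2*y^2*z + 3*x^3*y + x*y^3 - 2*x*y*z^2 - 3*x^2*z - y^2*z + z
trace(a b^-2 a^-1 b^-1 a^3) = trace(b^-1 a^4 b^-2) * trace(a) - trace(b^-1 a^4 b^-2 a) = x^4*y^2*z - x^5*y - x^3*y*z^2 - 3*x^2*y^2*z + 4*x^3*y + 2*x*y*z^2 + x^2*z + y^2*z - 3*x*y - z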